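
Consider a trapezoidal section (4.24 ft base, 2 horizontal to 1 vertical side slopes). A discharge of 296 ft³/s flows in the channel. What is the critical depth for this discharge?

y_c = 3.33 ft

At critical depth, Q² T / (g A³) = 1, i.e. A³/T = Q²/g = 296²/32.2 = 2721.
Trying y = 4.03 ft: A³/T = 5982 — high.
Trying y = 2.67 ft: A³/T = 1122 — low.
Trying y = 3.33 ft: A³/T = 2723 — matches.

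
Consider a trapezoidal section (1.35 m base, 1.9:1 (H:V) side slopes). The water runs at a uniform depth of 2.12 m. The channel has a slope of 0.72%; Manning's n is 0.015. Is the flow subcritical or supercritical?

With bottom width b = 1.35 m and side slope z = 1.9: A = (b + zy)y = (1.35 + 1.9×2.12)×2.12 = 11.4 m²; P = b + 2y√(1+z²) = 1.35 + 2×2.12×2.147 = 10.45 m.
Hydraulic radius R = A/P = 11.4/10.45 = 1.091 m.
V = (1/n) R^(2/3) √S = (1/0.015) × 1.091^(2/3) × √0.0072 = 5.994 m/s. Hydraulic depth D_h = A/T = 11.4/9.406 = 1.212 m.
Froude number Fr = V/√(g·D_h) = 5.994/√(9.81×1.212) = 1.74, which is greater than 1, so the flow is supercritical.

supercritical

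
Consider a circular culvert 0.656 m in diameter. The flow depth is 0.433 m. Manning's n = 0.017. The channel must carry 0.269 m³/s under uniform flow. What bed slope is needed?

For a circular section of diameter D = 0.656 m at depth y = 0.433 m, the central angle is θ = 2 arccos(1 − 2y/D) = 3.793 rad. Then A = (D²/8)(θ − sin θ) = 0.2367 m² and P = Dθ/2 = 1.244 m.
Hydraulic radius R = A/P = 0.2367/1.244 = 0.1902 m.
From Manning's equation, S = [nQ / (1 A R^(2/3))]² = [0.017 × 0.269 / (1 × 0.2367 × 0.1902^(2/3))]² = 0.00341.

S = 0.00341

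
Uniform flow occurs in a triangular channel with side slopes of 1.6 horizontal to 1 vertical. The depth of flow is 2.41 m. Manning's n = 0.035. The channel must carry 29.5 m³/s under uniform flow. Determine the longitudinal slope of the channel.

S = 0.012

For a triangular section with side slope z = 1.6: A = zy² = 1.6×2.41² = 9.293 m²; P = 2y√(1+z²) = 2×2.41×1.887 = 9.094 m.
Hydraulic radius R = A/P = 9.293/9.094 = 1.022 m.
From Manning's equation, S = [nQ / (1 A R^(2/3))]² = [0.035 × 29.5 / (1 × 9.293 × 1.022^(2/3))]² = 0.012.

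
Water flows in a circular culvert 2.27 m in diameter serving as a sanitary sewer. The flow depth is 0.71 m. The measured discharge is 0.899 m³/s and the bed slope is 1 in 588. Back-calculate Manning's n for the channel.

For a circular section of diameter D = 2.27 m at depth y = 0.71 m, the central angle is θ = 2 arccos(1 − 2y/D) = 2.374 rad. Then A = (D²/8)(θ − sin θ) = 1.082 m² and P = Dθ/2 = 2.694 m.
Hydraulic radius R = A/P = 1.082/2.694 = 0.4015 m.
Rearranging Manning's equation: n = (1/Q) A R^(2/3) S^(1/2) = (1/0.899) × 1.082 × 0.4015^(2/3) × √0.001701 = 0.027.

n = 0.027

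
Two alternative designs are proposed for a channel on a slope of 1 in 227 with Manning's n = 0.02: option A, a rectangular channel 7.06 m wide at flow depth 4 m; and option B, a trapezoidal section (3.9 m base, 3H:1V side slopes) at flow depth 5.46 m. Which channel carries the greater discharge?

channel B

Channel A: Flow area A = b·y = 7.06 × 4 = 28.24 m². Wetted perimeter P = b + 2y = 7.06 + 2×4 = 15.06 m. Hydraulic radius R = A/P = 28.24/15.06 = 1.875 m. Q_A = (1/0.02)·28.24·1.875^(2/3)·√0.004405 = 142.5 m³/s.
Channel B: With bottom width b = 3.9 m and side slope z = 3: A = (b + zy)y = (3.9 + 3×5.46)×5.46 = 110.7 m²; P = b + 2y√(1+z²) = 3.9 + 2×5.46×3.162 = 38.43 m. Hydraulic radius R = A/P = 110.7/38.43 = 2.881 m. Q_B = (1/0.02)·110.7·2.881^(2/3)·√0.004405 = 744 m³/s.
Q_A = 142.5 m³/s vs Q_B = 744 m³/s, so channel B carries more.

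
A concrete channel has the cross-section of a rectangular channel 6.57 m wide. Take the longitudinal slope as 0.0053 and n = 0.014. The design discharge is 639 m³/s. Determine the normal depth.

y_n = 10.2 m

Manning's equation rearranged: A R^(2/3) = nQ / (1·√S) = 0.014 × 639 / (√0.0053) = 122.9.
At y = 11.6 m: A R^(2/3) = 142.6 — too large.
At y = 7.91 m: A R^(2/3) = 91.1 — too small.
At y = 10.2 m: A R^(2/3) = 122.9 — matches.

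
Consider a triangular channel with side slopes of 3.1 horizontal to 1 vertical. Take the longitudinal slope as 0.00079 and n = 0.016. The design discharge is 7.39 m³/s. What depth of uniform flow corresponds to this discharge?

y_n = 1.35 m

Manning's equation rearranged: A R^(2/3) = nQ / (1·√S) = 0.016 × 7.39 / (√0.00079) = 4.207.
Trying y = 1.47 m: A R^(2/3) = 5.279 — too large.
Trying y = 1.03 m: A R^(2/3) = 2.044 — too small.
Trying y = 1.35 m: A R^(2/3) = 4.206 — close enough.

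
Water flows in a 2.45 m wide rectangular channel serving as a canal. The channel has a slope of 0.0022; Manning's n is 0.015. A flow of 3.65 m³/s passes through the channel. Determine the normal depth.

y_n = 0.781 m

Manning's equation rearranged: A R^(2/3) = nQ / (1·√S) = 0.015 × 3.65 / (√0.0022) = 1.167.
Try y = 0.999 m: A R^(2/3) = 1.644 — too large.
Try y = 0.781 m: A R^(2/3) = 1.168 — ≈ 1.167.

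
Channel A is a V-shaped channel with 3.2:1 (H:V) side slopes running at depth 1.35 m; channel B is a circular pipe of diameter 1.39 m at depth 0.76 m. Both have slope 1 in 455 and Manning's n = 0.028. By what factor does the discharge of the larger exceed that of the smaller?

Channel A: For a triangular section with side slope z = 3.2: A = zy² = 3.2×1.35² = 5.832 m²; P = 2y√(1+z²) = 2×1.35×3.353 = 9.052 m. Hydraulic radius R = A/P = 5.832/9.052 = 0.6443 m. Q_A = (1/0.028)·5.832·0.6443^(2/3)·√0.002198 = 7.284 m³/s.
Channel B: For a circular section of diameter D = 1.39 m at depth y = 0.76 m, the central angle is θ = 2 arccos(1 − 2y/D) = 3.329 rad. Then A = (D²/8)(θ − sin θ) = 0.849 m² and P = Dθ/2 = 2.314 m. Hydraulic radius R = A/P = 0.849/2.314 = 0.3669 m. Q_B = (1/0.028)·0.849·0.3669^(2/3)·√0.002198 = 0.7285 m³/s.
The larger discharge is 7.284 m³/s and the smaller is 0.7285 m³/s; the ratio is 10.

10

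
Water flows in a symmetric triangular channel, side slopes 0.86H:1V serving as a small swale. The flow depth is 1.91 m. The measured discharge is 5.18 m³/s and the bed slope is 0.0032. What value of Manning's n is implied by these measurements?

n = 0.025

For a triangular section with side slope z = 0.86: A = zy² = 0.86×1.91² = 3.137 m²; P = 2y√(1+z²) = 2×1.91×1.319 = 5.038 m.
Hydraulic radius R = A/P = 3.137/5.038 = 0.6227 m.
Rearranging Manning's equation: n = (1/Q) A R^(2/3) S^(1/2) = (1/5.18) × 3.137 × 0.6227^(2/3) × √0.0032 = 0.025.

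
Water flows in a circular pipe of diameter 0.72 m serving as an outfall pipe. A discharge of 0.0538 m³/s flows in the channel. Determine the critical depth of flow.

At critical depth, Q² T / (g A³) = 1, i.e. A³/T = Q²/g = 0.0538²/9.81 = 0.000295.
At y = 0.0971 m: A³/T = 0.00007182 — low.
At y = 0.139 m: A³/T = 0.0002945 — matches.

y_c = 0.139 m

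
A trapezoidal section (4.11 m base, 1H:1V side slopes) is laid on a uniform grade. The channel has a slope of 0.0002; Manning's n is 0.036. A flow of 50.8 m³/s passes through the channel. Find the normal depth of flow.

Manning's equation rearranged: A R^(2/3) = nQ / (1·√S) = 0.036 × 50.8 / (√0.0002) = 129.3.
Try y = 4.88 m: A R^(2/3) = 79.71 — too small.
Try y = 6.83 m: A R^(2/3) = 161.9 — too large.
Try y = 6.15 m: A R^(2/3) = 129.3 — ≈ 129.3.

y_n = 6.15 m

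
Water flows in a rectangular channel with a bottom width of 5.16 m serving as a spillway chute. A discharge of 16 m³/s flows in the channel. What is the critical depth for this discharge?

For a rectangular channel, critical depth y_c = (q²/g)^(1/3) where q = Q/b = 16/5.16 = 3.101 m²/s.
So y_c = (3.101²/9.81)^(1/3) = 0.993 m.

y_c = 0.993 m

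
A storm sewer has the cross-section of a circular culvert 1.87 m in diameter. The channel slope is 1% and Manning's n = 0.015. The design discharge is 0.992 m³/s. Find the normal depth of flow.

Manning's equation rearranged: A R^(2/3) = nQ / (1·√S) = 0.015 × 0.992 / (√0.01) = 0.1488.
At y = 0.279 m: A R^(2/3) = 0.07953 — low.
At y = 0.452 m: A R^(2/3) = 0.2119 — high.
At y = 0.379 m: A R^(2/3) = 0.1488 — close enough.

y_n = 0.379 m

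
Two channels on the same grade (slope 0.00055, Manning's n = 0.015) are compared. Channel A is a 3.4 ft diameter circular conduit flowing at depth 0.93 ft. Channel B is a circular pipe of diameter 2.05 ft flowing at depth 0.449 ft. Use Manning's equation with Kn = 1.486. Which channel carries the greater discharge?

Channel A: For a circular section of diameter D = 3.4 ft at depth y = 0.93 ft, the central angle is θ = 2 arccos(1 − 2y/D) = 2.201 rad. Then A = (D²/8)(θ − sin θ) = 2.014 ft² and P = Dθ/2 = 3.742 ft. Hydraulic radius R = A/P = 2.014/3.742 = 0.5382 ft. Q_A = (1.486/0.015)·2.014·0.5382^(2/3)·√0.00055 = 3.096 ft³/s.
Channel B: For a circular section of diameter D = 2.05 ft at depth y = 0.449 ft, the central angle is θ = 2 arccos(1 − 2y/D) = 1.948 rad. Then A = (D²/8)(θ − sin θ) = 0.535 ft² and P = Dθ/2 = 1.997 ft. Hydraulic radius R = A/P = 0.535/1.997 = 0.2679 ft. Q_B = (1.486/0.015)·0.535·0.2679^(2/3)·√0.00055 = 0.5166 ft³/s.
Q_A = 3.096 ft³/s vs Q_B = 0.5166 ft³/s, so channel A carries more.

channel A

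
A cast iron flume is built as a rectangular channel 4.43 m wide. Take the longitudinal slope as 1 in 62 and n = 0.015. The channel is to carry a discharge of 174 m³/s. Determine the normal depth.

Manning's equation rearranged: A R^(2/3) = nQ / (1·√S) = 0.015 × 174 / (√0.01613) = 20.55.
Trying y = 4.28 m: A R^(2/3) = 24.4 — over.
Trying y = 2.94 m: A R^(2/3) = 15.22 — short.
Trying y = 3.73 m: A R^(2/3) = 20.58 — matches.

y_n = 3.73 m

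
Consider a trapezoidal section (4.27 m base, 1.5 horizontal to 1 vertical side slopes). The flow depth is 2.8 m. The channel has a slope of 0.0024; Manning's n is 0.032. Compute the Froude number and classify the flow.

subcritical

With bottom width b = 4.27 m and side slope z = 1.5: A = (b + zy)y = (4.27 + 1.5×2.8)×2.8 = 23.72 m²; P = b + 2y√(1+z²) = 4.27 + 2×2.8×1.803 = 14.37 m.
Hydraulic radius R = A/P = 23.72/14.37 = 1.651 m.
V = (1/n) R^(2/3) √S = (1/0.032) × 1.651^(2/3) × √0.0024 = 2.138 m/s. Hydraulic depth D_h = A/T = 23.72/12.67 = 1.872 m.
Froude number Fr = V/√(g·D_h) = 2.138/√(9.81×1.872) = 0.499, which is less than 1, so the flow is subcritical.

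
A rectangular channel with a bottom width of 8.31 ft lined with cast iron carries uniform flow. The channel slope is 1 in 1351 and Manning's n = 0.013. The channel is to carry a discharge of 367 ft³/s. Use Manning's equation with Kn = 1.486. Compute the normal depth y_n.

y_n = 7.4 ft

Manning's equation rearranged: A R^(2/3) = nQ / (1.486·√S) = 0.013 × 367 / (1.486 × √0.0007402) = 118.
Trying y = 5.28 ft: A R^(2/3) = 77.01 — too small.
Trying y = 8.24 ft: A R^(2/3) = 134.8 — too large.
Trying y = 7.4 ft: A R^(2/3) = 118.1 — ≈ 118.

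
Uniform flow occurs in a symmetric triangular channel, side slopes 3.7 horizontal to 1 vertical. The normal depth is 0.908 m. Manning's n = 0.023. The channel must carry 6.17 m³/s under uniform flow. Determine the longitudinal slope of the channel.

For a triangular section with side slope z = 3.7: A = zy² = 3.7×0.908² = 3.051 m²; P = 2y√(1+z²) = 2×0.908×3.833 = 6.96 m.
Hydraulic radius R = A/P = 3.051/6.96 = 0.4383 m.
From Manning's equation, S = [nQ / (1 A R^(2/3))]² = [0.023 × 6.17 / (1 × 3.051 × 0.4383^(2/3))]² = 0.0065.

S = 0.0065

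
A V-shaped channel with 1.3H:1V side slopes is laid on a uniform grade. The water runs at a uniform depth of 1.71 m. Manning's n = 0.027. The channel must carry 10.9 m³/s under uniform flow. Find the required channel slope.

For a triangular section with side slope z = 1.3: A = zy² = 1.3×1.71² = 3.801 m²; P = 2y√(1+z²) = 2×1.71×1.64 = 5.609 m.
Hydraulic radius R = A/P = 3.801/5.609 = 0.6777 m.
From Manning's equation, S = [nQ / (1 A R^(2/3))]² = [0.027 × 10.9 / (1 × 3.801 × 0.6777^(2/3))]² = 0.0101.

S = 0.0101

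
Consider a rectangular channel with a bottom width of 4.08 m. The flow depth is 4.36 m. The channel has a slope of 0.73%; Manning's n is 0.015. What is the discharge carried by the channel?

Q = 126 m³/s

Flow area A = b·y = 4.08 × 4.36 = 17.79 m². Wetted perimeter P = b + 2y = 4.08 + 2×4.36 = 12.8 m.
Hydraulic radius R = A/P = 17.79/12.8 = 1.39 m.
Manning's equation: Q = (1/n) A R^(2/3) S^(1/2) = (1/0.015) × 17.79 × 1.39^(2/3) × 0.0073^(1/2) = 126 m³/s.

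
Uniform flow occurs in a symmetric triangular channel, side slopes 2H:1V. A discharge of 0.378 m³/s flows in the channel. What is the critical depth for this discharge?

At critical depth, Q² T / (g A³) = 1, i.e. A³/T = Q²/g = 0.378²/9.81 = 0.01457.
Try y = 0.328 m: A³/T = 0.007593 — too small.
Try y = 0.414 m: A³/T = 0.02432 — too large.
Try y = 0.374 m: A³/T = 0.01463 — ≈ 0.01457.

y_c = 0.374 m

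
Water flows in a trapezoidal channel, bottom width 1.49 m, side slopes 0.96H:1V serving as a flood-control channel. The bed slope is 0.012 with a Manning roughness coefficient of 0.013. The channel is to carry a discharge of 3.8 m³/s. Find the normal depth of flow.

Manning's equation rearranged: A R^(2/3) = nQ / (1·√S) = 0.013 × 3.8 / (√0.012) = 0.451.
Trying y = 0.558 m: A R^(2/3) = 0.5848 — too large.
Trying y = 0.481 m: A R^(2/3) = 0.4506 — matches.

y_n = 0.481 m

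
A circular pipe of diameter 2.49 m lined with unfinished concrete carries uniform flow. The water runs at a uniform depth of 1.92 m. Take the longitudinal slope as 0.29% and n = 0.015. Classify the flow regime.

subcritical

For a circular section of diameter D = 2.49 m at depth y = 1.92 m, the central angle is θ = 2 arccos(1 − 2y/D) = 4.288 rad. Then A = (D²/8)(θ − sin θ) = 4.029 m² and P = Dθ/2 = 5.338 m.
Hydraulic radius R = A/P = 4.029/5.338 = 0.7548 m.
V = (1/n) R^(2/3) √S = (1/0.015) × 0.7548^(2/3) × √0.0029 = 2.976 m/s. Hydraulic depth D_h = A/T = 4.029/2.092 = 1.926 m.
Froude number Fr = V/√(g·D_h) = 2.976/√(9.81×1.926) = 0.685, which is less than 1, so the flow is subcritical.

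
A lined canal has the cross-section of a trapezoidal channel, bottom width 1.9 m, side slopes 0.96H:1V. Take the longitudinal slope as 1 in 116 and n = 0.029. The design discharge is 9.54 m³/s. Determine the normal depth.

y_n = 1.22 m

Manning's equation rearranged: A R^(2/3) = nQ / (1·√S) = 0.029 × 9.54 / (√0.008621) = 2.98.
At y = 0.911 m: A R^(2/3) = 1.74 — too small.
At y = 1.54 m: A R^(2/3) = 4.644 — too large.
At y = 1.22 m: A R^(2/3) = 2.98 — ≈ 2.98.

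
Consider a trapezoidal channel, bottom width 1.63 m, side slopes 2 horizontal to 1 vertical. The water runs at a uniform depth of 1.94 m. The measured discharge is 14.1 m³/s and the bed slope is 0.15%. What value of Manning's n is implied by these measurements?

With bottom width b = 1.63 m and side slope z = 2: A = (b + zy)y = (1.63 + 2×1.94)×1.94 = 10.69 m²; P = b + 2y√(1+z²) = 1.63 + 2×1.94×2.236 = 10.31 m.
Hydraulic radius R = A/P = 10.69/10.31 = 1.037 m.
Rearranging Manning's equation: n = (1/Q) A R^(2/3) S^(1/2) = (1/14.1) × 10.69 × 1.037^(2/3) × √0.0015 = 0.0301.

n = 0.0301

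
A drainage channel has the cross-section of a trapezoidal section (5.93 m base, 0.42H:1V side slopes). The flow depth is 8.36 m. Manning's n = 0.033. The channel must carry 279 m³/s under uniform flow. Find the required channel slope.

With bottom width b = 5.93 m and side slope z = 0.42: A = (b + zy)y = (5.93 + 0.42×8.36)×8.36 = 78.93 m²; P = b + 2y√(1+z²) = 5.93 + 2×8.36×1.085 = 24.06 m.
Hydraulic radius R = A/P = 78.93/24.06 = 3.28 m.
From Manning's equation, S = [nQ / (1 A R^(2/3))]² = [0.033 × 279 / (1 × 78.93 × 3.28^(2/3))]² = 0.00279.

S = 0.00279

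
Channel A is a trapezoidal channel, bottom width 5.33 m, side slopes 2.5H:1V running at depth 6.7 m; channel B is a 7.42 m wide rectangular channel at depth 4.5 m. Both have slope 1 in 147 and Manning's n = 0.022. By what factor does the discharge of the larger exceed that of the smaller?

Channel A: With bottom width b = 5.33 m and side slope z = 2.5: A = (b + zy)y = (5.33 + 2.5×6.7)×6.7 = 147.9 m²; P = b + 2y√(1+z²) = 5.33 + 2×6.7×2.693 = 41.41 m. Hydraulic radius R = A/P = 147.9/41.41 = 3.572 m. Q_A = (1/0.022)·147.9·3.572^(2/3)·√0.006803 = 1296 m³/s.
Channel B: Flow area A = b·y = 7.42 × 4.5 = 33.39 m². Wetted perimeter P = b + 2y = 7.42 + 2×4.5 = 16.42 m. Hydraulic radius R = A/P = 33.39/16.42 = 2.033 m. Q_B = (1/0.022)·33.39·2.033^(2/3)·√0.006803 = 200.9 m³/s.
The larger discharge is 1296 m³/s and the smaller is 200.9 m³/s; the ratio is 6.45.

6.45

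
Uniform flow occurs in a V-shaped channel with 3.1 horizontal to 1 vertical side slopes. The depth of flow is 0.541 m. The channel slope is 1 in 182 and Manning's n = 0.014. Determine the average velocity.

V = 2.14 m/s

For a triangular section with side slope z = 3.1: A = zy² = 3.1×0.541² = 0.9073 m²; P = 2y√(1+z²) = 2×0.541×3.257 = 3.524 m.
Hydraulic radius R = A/P = 0.9073/3.524 = 0.2574 m.
From Manning's equation, V = (1/n) R^(2/3) S^(1/2) = (1/0.014) × 0.2574^(2/3) × 0.005495^(1/2) = 2.14 m/s.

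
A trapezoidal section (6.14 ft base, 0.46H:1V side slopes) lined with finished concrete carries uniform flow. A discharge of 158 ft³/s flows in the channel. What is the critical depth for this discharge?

At critical depth, Q² T / (g A³) = 1, i.e. A³/T = Q²/g = 158²/32.2 = 775.3.
Try y = 2.91 ft: A³/T = 1169 — too large.
Try y = 2.12 ft: A³/T = 424.2 — too small.
Try y = 2.56 ft: A³/T = 773.8 — close enough.

y_c = 2.56 ft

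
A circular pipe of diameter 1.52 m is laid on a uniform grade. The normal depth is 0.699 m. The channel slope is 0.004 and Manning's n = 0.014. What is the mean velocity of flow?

V = 2.28 m/s

For a circular section of diameter D = 1.52 m at depth y = 0.699 m, the central angle is θ = 2 arccos(1 − 2y/D) = 2.981 rad. Then A = (D²/8)(θ − sin θ) = 0.8147 m² and P = Dθ/2 = 2.265 m.
Hydraulic radius R = A/P = 0.8147/2.265 = 0.3596 m.
From Manning's equation, V = (1/n) R^(2/3) S^(1/2) = (1/0.014) × 0.3596^(2/3) × 0.004^(1/2) = 2.28 m/s.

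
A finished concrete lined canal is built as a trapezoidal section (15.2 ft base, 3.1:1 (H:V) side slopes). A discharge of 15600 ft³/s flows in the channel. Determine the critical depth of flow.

y_c = 15.1 ft

At critical depth, Q² T / (g A³) = 1, i.e. A³/T = Q²/g = 15600²/32.2 = 7558000.
Trying y = 11.6 ft: A³/T = 2399000 — short.
Trying y = 15.1 ft: A³/T = 7544000 — close enough.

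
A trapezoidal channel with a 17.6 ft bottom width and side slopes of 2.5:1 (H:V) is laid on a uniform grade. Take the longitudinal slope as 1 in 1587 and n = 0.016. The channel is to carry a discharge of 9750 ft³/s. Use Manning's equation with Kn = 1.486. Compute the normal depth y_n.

y_n = 16.4 ft

Manning's equation rearranged: A R^(2/3) = nQ / (1.486·√S) = 0.016 × 9750 / (1.486 × √0.0006301) = 4182.
At y = 20.7 ft: A R^(2/3) = 7153 — over.
At y = 11.9 ft: A R^(2/3) = 2042 — short.
At y = 16.4 ft: A R^(2/3) = 4181 — close enough.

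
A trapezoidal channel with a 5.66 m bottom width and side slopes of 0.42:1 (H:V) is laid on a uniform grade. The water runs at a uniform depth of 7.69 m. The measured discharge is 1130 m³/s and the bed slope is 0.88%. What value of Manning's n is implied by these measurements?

With bottom width b = 5.66 m and side slope z = 0.42: A = (b + zy)y = (5.66 + 0.42×7.69)×7.69 = 68.36 m²; P = b + 2y√(1+z²) = 5.66 + 2×7.69×1.085 = 22.34 m.
Hydraulic radius R = A/P = 68.36/22.34 = 3.06 m.
Rearranging Manning's equation: n = (1/Q) A R^(2/3) S^(1/2) = (1/1130) × 68.36 × 3.06^(2/3) × √0.0088 = 0.012.

n = 0.012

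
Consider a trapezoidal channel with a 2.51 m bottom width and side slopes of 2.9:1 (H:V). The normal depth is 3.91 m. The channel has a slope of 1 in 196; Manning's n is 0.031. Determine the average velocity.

With bottom width b = 2.51 m and side slope z = 2.9: A = (b + zy)y = (2.51 + 2.9×3.91)×3.91 = 54.15 m²; P = b + 2y√(1+z²) = 2.51 + 2×3.91×3.068 = 26.5 m.
Hydraulic radius R = A/P = 54.15/26.5 = 2.044 m.
From Manning's equation, V = (1/n) R^(2/3) S^(1/2) = (1/0.031) × 2.044^(2/3) × 0.005102^(1/2) = 3.71 m/s.

V = 3.71 m/s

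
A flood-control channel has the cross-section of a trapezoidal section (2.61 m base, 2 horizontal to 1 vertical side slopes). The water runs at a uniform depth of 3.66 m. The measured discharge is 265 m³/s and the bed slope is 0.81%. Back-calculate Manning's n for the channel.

With bottom width b = 2.61 m and side slope z = 2: A = (b + zy)y = (2.61 + 2×3.66)×3.66 = 36.34 m²; P = b + 2y√(1+z²) = 2.61 + 2×3.66×2.236 = 18.98 m.
Hydraulic radius R = A/P = 36.34/18.98 = 1.915 m.
Rearranging Manning's equation: n = (1/Q) A R^(2/3) S^(1/2) = (1/265) × 36.34 × 1.915^(2/3) × √0.0081 = 0.019.

n = 0.019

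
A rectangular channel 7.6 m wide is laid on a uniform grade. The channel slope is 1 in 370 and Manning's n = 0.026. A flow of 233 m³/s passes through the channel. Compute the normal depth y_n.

Manning's equation rearranged: A R^(2/3) = nQ / (1·√S) = 0.026 × 233 / (√0.002703) = 116.5.
Trying y = 9.58 m: A R^(2/3) = 141.9 — high.
Trying y = 8.13 m: A R^(2/3) = 116.5 — matches.

y_n = 8.13 m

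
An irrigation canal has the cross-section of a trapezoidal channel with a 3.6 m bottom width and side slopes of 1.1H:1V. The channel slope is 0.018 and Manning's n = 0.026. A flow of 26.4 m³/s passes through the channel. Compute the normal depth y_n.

Manning's equation rearranged: A R^(2/3) = nQ / (1·√S) = 0.026 × 26.4 / (√0.018) = 5.116.
At y = 1.02 m: A R^(2/3) = 3.891 — low.
At y = 1.52 m: A R^(2/3) = 7.944 — high.
At y = 1.19 m: A R^(2/3) = 5.111 — close enough.

y_n = 1.19 m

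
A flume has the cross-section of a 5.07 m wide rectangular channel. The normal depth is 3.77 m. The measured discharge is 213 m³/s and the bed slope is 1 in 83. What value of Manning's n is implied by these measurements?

Flow area A = b·y = 5.07 × 3.77 = 19.11 m². Wetted perimeter P = b + 2y = 5.07 + 2×3.77 = 12.61 m.
Hydraulic radius R = A/P = 19.11/12.61 = 1.516 m.
Rearranging Manning's equation: n = (1/Q) A R^(2/3) S^(1/2) = (1/213) × 19.11 × 1.516^(2/3) × √0.01205 = 0.013.

n = 0.013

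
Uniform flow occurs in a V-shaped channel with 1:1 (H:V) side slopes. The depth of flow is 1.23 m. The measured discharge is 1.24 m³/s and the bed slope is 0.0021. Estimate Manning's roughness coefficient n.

n = 0.0321

For a triangular section with side slope z = 1: A = zy² = 1×1.23² = 1.513 m²; P = 2y√(1+z²) = 2×1.23×1.414 = 3.479 m.
Hydraulic radius R = A/P = 1.513/3.479 = 0.4349 m.
Rearranging Manning's equation: n = (1/Q) A R^(2/3) S^(1/2) = (1/1.24) × 1.513 × 0.4349^(2/3) × √0.0021 = 0.0321.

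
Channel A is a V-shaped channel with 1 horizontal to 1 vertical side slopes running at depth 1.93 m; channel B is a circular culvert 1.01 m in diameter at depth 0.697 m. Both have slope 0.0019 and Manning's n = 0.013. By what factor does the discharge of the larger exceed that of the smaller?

11

Channel A: For a triangular section with side slope z = 1: A = zy² = 1×1.93² = 3.725 m²; P = 2y√(1+z²) = 2×1.93×1.414 = 5.459 m. Hydraulic radius R = A/P = 3.725/5.459 = 0.6824 m. Q_A = (1/0.013)·3.725·0.6824^(2/3)·√0.0019 = 9.68 m³/s.
Channel B: For a circular section of diameter D = 1.01 m at depth y = 0.697 m, the central angle is θ = 2 arccos(1 − 2y/D) = 3.922 rad. Then A = (D²/8)(θ − sin θ) = 0.5897 m² and P = Dθ/2 = 1.98 m. Hydraulic radius R = A/P = 0.5897/1.98 = 0.2978 m. Q_B = (1/0.013)·0.5897·0.2978^(2/3)·√0.0019 = 0.8818 m³/s.
The larger discharge is 9.68 m³/s and the smaller is 0.8818 m³/s; the ratio is 11.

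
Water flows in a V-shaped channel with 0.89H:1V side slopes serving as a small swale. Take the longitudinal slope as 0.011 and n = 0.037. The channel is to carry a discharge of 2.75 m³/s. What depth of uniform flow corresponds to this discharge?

y_n = 1.36 m

Manning's equation rearranged: A R^(2/3) = nQ / (1·√S) = 0.037 × 2.75 / (√0.011) = 0.9701.
Try y = 0.964 m: A R^(2/3) = 0.3873 — low.
Try y = 1.53 m: A R^(2/3) = 1.327 — high.
Try y = 1.36 m: A R^(2/3) = 0.9696 — matches.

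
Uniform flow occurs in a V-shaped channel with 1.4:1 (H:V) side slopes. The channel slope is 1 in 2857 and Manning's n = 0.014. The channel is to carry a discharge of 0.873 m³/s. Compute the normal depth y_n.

y_n = 0.941 m

Manning's equation rearranged: A R^(2/3) = nQ / (1·√S) = 0.014 × 0.873 / (√0.00035) = 0.6533.
Try y = 1.17 m: A R^(2/3) = 1.168 — over.
Try y = 0.802 m: A R^(2/3) = 0.4268 — short.
Try y = 0.941 m: A R^(2/3) = 0.6536 — ≈ 0.6533.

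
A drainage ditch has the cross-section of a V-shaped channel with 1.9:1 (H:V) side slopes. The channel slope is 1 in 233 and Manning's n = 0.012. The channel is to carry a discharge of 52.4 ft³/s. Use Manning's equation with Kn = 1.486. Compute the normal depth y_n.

Manning's equation rearranged: A R^(2/3) = nQ / (1.486·√S) = 0.012 × 52.4 / (1.486 × √0.004292) = 6.459.
Try y = 1.51 ft: A R^(2/3) = 3.311 — too small.
Try y = 2.27 ft: A R^(2/3) = 9.819 — too large.
Try y = 1.94 ft: A R^(2/3) = 6.459 — matches.

y_n = 1.94 ft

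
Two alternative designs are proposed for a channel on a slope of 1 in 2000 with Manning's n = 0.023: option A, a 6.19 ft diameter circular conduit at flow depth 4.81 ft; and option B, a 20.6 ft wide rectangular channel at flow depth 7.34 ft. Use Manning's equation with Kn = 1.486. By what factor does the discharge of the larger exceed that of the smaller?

Channel A: For a circular section of diameter D = 6.19 ft at depth y = 4.81 ft, the central angle is θ = 2 arccos(1 − 2y/D) = 4.316 rad. Then A = (D²/8)(θ − sin θ) = 25.09 ft² and P = Dθ/2 = 13.36 ft. Hydraulic radius R = A/P = 25.09/13.36 = 1.878 ft. Q_A = (1.486/0.023)·25.09·1.878^(2/3)·√0.0005 = 55.18 ft³/s.
Channel B: Flow area A = b·y = 20.6 × 7.34 = 151.2 ft². Wetted perimeter P = b + 2y = 20.6 + 2×7.34 = 35.28 ft. Hydraulic radius R = A/P = 151.2/35.28 = 4.286 ft. Q_B = (1.486/0.023)·151.2·4.286^(2/3)·√0.0005 = 576.4 ft³/s.
The larger discharge is 576.4 ft³/s and the smaller is 55.18 ft³/s; the ratio is 10.4.

10.4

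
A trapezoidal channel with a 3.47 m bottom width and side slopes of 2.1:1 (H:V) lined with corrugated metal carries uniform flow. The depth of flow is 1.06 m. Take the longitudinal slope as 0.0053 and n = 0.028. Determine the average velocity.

V = 2.09 m/s

With bottom width b = 3.47 m and side slope z = 2.1: A = (b + zy)y = (3.47 + 2.1×1.06)×1.06 = 6.038 m²; P = b + 2y√(1+z²) = 3.47 + 2×1.06×2.326 = 8.401 m.
Hydraulic radius R = A/P = 6.038/8.401 = 0.7187 m.
From Manning's equation, V = (1/n) R^(2/3) S^(1/2) = (1/0.028) × 0.7187^(2/3) × 0.0053^(1/2) = 2.09 m/s.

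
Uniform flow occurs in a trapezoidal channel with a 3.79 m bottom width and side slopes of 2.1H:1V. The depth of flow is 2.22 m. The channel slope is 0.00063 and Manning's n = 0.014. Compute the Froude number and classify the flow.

With bottom width b = 3.79 m and side slope z = 2.1: A = (b + zy)y = (3.79 + 2.1×2.22)×2.22 = 18.76 m²; P = b + 2y√(1+z²) = 3.79 + 2×2.22×2.326 = 14.12 m.
Hydraulic radius R = A/P = 18.76/14.12 = 1.329 m.
V = (1/n) R^(2/3) √S = (1/0.014) × 1.329^(2/3) × √0.00063 = 2.167 m/s. Hydraulic depth D_h = A/T = 18.76/13.11 = 1.431 m.
Froude number Fr = V/√(g·D_h) = 2.167/√(9.81×1.431) = 0.578, which is less than 1, so the flow is subcritical.

subcritical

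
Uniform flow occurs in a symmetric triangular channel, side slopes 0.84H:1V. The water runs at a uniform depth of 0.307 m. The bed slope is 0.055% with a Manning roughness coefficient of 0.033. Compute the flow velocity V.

For a triangular section with side slope z = 0.84: A = zy² = 0.84×0.307² = 0.07917 m²; P = 2y√(1+z²) = 2×0.307×1.306 = 0.8019 m.
Hydraulic radius R = A/P = 0.07917/0.8019 = 0.09873 m.
From Manning's equation, V = (1/n) R^(2/3) S^(1/2) = (1/0.033) × 0.09873^(2/3) × 0.00055^(1/2) = 0.152 m/s.

V = 0.152 m/s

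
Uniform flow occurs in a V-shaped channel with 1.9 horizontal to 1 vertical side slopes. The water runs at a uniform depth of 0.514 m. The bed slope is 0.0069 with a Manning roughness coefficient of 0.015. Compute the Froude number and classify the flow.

supercritical

For a triangular section with side slope z = 1.9: A = zy² = 1.9×0.514² = 0.502 m²; P = 2y√(1+z²) = 2×0.514×2.147 = 2.207 m.
Hydraulic radius R = A/P = 0.502/2.207 = 0.2274 m.
V = (1/n) R^(2/3) √S = (1/0.015) × 0.2274^(2/3) × √0.0069 = 2.063 m/s. Hydraulic depth D_h = A/T = 0.502/1.953 = 0.257 m.
Froude number Fr = V/√(g·D_h) = 2.063/√(9.81×0.257) = 1.3, which is greater than 1, so the flow is supercritical.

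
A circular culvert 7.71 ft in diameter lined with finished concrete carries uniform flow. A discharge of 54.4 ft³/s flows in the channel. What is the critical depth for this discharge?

y_c = 1.82 ft

At critical depth, Q² T / (g A³) = 1, i.e. A³/T = Q²/g = 54.4²/32.2 = 91.91.
Trying y = 1.47 ft: A³/T = 39.48 — short.
Trying y = 2.26 ft: A³/T = 211.4 — over.
Trying y = 1.82 ft: A³/T = 91.05 — ≈ 91.91.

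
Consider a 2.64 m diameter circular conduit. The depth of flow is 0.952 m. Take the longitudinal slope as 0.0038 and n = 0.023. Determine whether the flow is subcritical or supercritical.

subcritical

For a circular section of diameter D = 2.64 m at depth y = 0.952 m, the central angle is θ = 2 arccos(1 − 2y/D) = 2.577 rad. Then A = (D²/8)(θ − sin θ) = 1.778 m² and P = Dθ/2 = 3.401 m.
Hydraulic radius R = A/P = 1.778/3.401 = 0.5228 m.
V = (1/n) R^(2/3) √S = (1/0.023) × 0.5228^(2/3) × √0.0038 = 1.739 m/s. Hydraulic depth D_h = A/T = 1.778/2.535 = 0.7014 m.
Froude number Fr = V/√(g·D_h) = 1.739/√(9.81×0.7014) = 0.663, which is less than 1, so the flow is subcritical.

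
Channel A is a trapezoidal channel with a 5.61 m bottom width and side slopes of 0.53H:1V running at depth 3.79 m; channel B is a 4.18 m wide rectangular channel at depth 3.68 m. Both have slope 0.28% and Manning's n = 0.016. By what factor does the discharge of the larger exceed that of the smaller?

2.49

Channel A: With bottom width b = 5.61 m and side slope z = 0.53: A = (b + zy)y = (5.61 + 0.53×3.79)×3.79 = 28.87 m²; P = b + 2y√(1+z²) = 5.61 + 2×3.79×1.132 = 14.19 m. Hydraulic radius R = A/P = 28.87/14.19 = 2.035 m. Q_A = (1/0.016)·28.87·2.035^(2/3)·√0.0028 = 153.4 m³/s.
Channel B: Flow area A = b·y = 4.18 × 3.68 = 15.38 m². Wetted perimeter P = b + 2y = 4.18 + 2×3.68 = 11.54 m. Hydraulic radius R = A/P = 15.38/11.54 = 1.333 m. Q_B = (1/0.016)·15.38·1.333^(2/3)·√0.0028 = 61.62 m³/s.
The larger discharge is 153.4 m³/s and the smaller is 61.62 m³/s; the ratio is 2.49.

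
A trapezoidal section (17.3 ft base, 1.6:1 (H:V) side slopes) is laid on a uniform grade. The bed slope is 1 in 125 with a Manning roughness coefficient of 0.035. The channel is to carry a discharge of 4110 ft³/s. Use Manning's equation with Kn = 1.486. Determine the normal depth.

y_n = 9.89 ft

Manning's equation rearranged: A R^(2/3) = nQ / (1.486·√S) = 0.035 × 4110 / (1.486 × √0.008) = 1082.
Trying y = 12.4 ft: A R^(2/3) = 1715 — too large.
Trying y = 7.71 ft: A R^(2/3) = 661.4 — too small.
Trying y = 9.89 ft: A R^(2/3) = 1081 — ≈ 1082.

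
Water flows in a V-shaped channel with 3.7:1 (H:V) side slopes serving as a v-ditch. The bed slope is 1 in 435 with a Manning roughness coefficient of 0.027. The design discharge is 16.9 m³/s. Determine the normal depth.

Manning's equation rearranged: A R^(2/3) = nQ / (1·√S) = 0.027 × 16.9 / (√0.002299) = 9.517.
At y = 2.02 m: A R^(2/3) = 14.84 — high.
At y = 1.47 m: A R^(2/3) = 6.36 — low.
At y = 1.71 m: A R^(2/3) = 9.52 — matches.

y_n = 1.71 m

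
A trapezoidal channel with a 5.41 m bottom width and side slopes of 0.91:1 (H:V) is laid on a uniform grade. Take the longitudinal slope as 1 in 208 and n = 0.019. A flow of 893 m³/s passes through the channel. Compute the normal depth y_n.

Manning's equation rearranged: A R^(2/3) = nQ / (1·√S) = 0.019 × 893 / (√0.004808) = 244.7.
At y = 9.91 m: A R^(2/3) = 386.2 — high.
At y = 5.59 m: A R^(2/3) = 118.2 — low.
At y = 7.99 m: A R^(2/3) = 244.6 — ≈ 244.7.

y_n = 7.99 m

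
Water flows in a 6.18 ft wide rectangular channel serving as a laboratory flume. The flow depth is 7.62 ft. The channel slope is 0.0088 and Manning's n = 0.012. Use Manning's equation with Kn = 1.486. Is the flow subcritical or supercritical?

Flow area A = b·y = 6.18 × 7.62 = 47.09 ft². Wetted perimeter P = b + 2y = 6.18 + 2×7.62 = 21.42 ft.
Hydraulic radius R = A/P = 47.09/21.42 = 2.198 ft.
V = (1.486/n) R^(2/3) √S = (1.486/0.012) × 2.198^(2/3) × √0.0088 = 19.64 ft/s. Hydraulic depth D_h = A/T = 47.09/6.18 = 7.62 ft.
Froude number Fr = V/√(g·D_h) = 19.64/√(32.2×7.62) = 1.25, which is greater than 1, so the flow is supercritical.

supercritical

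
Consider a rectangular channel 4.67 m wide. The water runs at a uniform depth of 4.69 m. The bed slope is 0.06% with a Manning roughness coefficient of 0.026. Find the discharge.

Q = 27.7 m³/s

Flow area A = b·y = 4.67 × 4.69 = 21.9 m². Wetted perimeter P = b + 2y = 4.67 + 2×4.69 = 14.05 m.
Hydraulic radius R = A/P = 21.9/14.05 = 1.559 m.
Manning's equation: Q = (1/n) A R^(2/3) S^(1/2) = (1/0.026) × 21.9 × 1.559^(2/3) × 0.0006^(1/2) = 27.7 m³/s.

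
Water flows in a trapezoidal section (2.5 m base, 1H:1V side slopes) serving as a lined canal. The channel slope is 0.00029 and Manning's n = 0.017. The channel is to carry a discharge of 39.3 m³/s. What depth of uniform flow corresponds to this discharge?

Manning's equation rearranged: A R^(2/3) = nQ / (1·√S) = 0.017 × 39.3 / (√0.00029) = 39.23.
Try y = 4.71 m: A R^(2/3) = 56.51 — too large.
Try y = 3.15 m: A R^(2/3) = 23.94 — too small.
Try y = 3.98 m: A R^(2/3) = 39.21 — ≈ 39.23.

y_n = 3.98 m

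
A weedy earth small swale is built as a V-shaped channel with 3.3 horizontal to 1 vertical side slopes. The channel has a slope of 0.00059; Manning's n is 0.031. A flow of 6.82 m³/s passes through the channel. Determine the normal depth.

y_n = 1.73 m

Manning's equation rearranged: A R^(2/3) = nQ / (1·√S) = 0.031 × 6.82 / (√0.00059) = 8.704.
Trying y = 1.96 m: A R^(2/3) = 12.15 — over.
Trying y = 1.29 m: A R^(2/3) = 3.981 — short.
Trying y = 1.73 m: A R^(2/3) = 8.708 — ≈ 8.704.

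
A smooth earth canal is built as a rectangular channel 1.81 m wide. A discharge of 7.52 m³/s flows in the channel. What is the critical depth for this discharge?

For a rectangular channel, critical depth y_c = (q²/g)^(1/3) where q = Q/b = 7.52/1.81 = 4.155 m²/s.
So y_c = (4.155²/9.81)^(1/3) = 1.21 m.

y_c = 1.21 m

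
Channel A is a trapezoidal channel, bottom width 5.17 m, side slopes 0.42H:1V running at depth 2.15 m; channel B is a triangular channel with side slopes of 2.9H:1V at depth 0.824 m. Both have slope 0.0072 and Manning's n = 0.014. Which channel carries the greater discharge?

channel A

Channel A: With bottom width b = 5.17 m and side slope z = 0.42: A = (b + zy)y = (5.17 + 0.42×2.15)×2.15 = 13.06 m²; P = b + 2y√(1+z²) = 5.17 + 2×2.15×1.085 = 9.834 m. Hydraulic radius R = A/P = 13.06/9.834 = 1.328 m. Q_A = (1/0.014)·13.06·1.328^(2/3)·√0.0072 = 95.6 m³/s.
Channel B: For a triangular section with side slope z = 2.9: A = zy² = 2.9×0.824² = 1.969 m²; P = 2y√(1+z²) = 2×0.824×3.068 = 5.055 m. Hydraulic radius R = A/P = 1.969/5.055 = 0.3895 m. Q_B = (1/0.014)·1.969·0.3895^(2/3)·√0.0072 = 6.365 m³/s.
Q_A = 95.6 m³/s vs Q_B = 6.365 m³/s, so channel A carries more.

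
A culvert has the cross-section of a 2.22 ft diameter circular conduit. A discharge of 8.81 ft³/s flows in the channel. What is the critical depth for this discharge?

At critical depth, Q² T / (g A³) = 1, i.e. A³/T = Q²/g = 8.81²/32.2 = 2.41.
At y = 1.2 ft: A³/T = 4.398 — high.
At y = 0.878 ft: A³/T = 1.33 — low.
At y = 1.03 ft: A³/T = 2.453 — matches.

y_c = 1.03 ft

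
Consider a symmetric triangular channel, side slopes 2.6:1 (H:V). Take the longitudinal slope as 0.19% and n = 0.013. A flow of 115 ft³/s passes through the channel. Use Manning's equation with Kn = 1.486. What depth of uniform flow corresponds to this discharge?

Manning's equation rearranged: A R^(2/3) = nQ / (1.486·√S) = 0.013 × 115 / (1.486 × √0.0019) = 23.08.
Try y = 3.4 ft: A R^(2/3) = 40.89 — high.
Try y = 1.91 ft: A R^(2/3) = 8.785 — low.
Try y = 2.74 ft: A R^(2/3) = 23 — ≈ 23.08.

y_n = 2.74 ft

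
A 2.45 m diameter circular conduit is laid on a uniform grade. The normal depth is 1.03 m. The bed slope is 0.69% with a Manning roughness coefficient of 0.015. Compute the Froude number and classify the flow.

For a circular section of diameter D = 2.45 m at depth y = 1.03 m, the central angle is θ = 2 arccos(1 − 2y/D) = 2.822 rad. Then A = (D²/8)(θ − sin θ) = 1.881 m² and P = Dθ/2 = 3.457 m.
Hydraulic radius R = A/P = 1.881/3.457 = 0.5443 m.
V = (1/n) R^(2/3) √S = (1/0.015) × 0.5443^(2/3) × √0.0069 = 3.692 m/s. Hydraulic depth D_h = A/T = 1.881/2.419 = 0.7779 m.
Froude number Fr = V/√(g·D_h) = 3.692/√(9.81×0.7779) = 1.34, which is greater than 1, so the flow is supercritical.

supercritical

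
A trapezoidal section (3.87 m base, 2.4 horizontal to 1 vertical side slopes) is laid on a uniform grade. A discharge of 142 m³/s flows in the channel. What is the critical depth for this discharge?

At critical depth, Q² T / (g A³) = 1, i.e. A³/T = Q²/g = 142²/9.81 = 2055.
Try y = 2.48 m: A³/T = 916.2 — low.
Try y = 3.67 m: A³/T = 4688 — high.
Try y = 3.02 m: A³/T = 2061 — matches.

y_c = 3.02 m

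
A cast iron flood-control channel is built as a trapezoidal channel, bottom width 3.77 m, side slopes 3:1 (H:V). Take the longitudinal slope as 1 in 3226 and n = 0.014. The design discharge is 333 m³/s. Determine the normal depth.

y_n = 5.87 m

Manning's equation rearranged: A R^(2/3) = nQ / (1·√S) = 0.014 × 333 / (√0.00031) = 264.8.
At y = 4.33 m: A R^(2/3) = 127.5 — low.
At y = 6.64 m: A R^(2/3) = 358.3 — high.
At y = 5.87 m: A R^(2/3) = 265 — close enough.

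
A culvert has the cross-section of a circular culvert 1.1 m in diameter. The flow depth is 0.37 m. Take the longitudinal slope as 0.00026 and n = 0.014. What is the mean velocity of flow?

For a circular section of diameter D = 1.1 m at depth y = 0.37 m, the central angle is θ = 2 arccos(1 − 2y/D) = 2.475 rad. Then A = (D²/8)(θ − sin θ) = 0.2808 m² and P = Dθ/2 = 1.361 m.
Hydraulic radius R = A/P = 0.2808/1.361 = 0.2063 m.
From Manning's equation, V = (1/n) R^(2/3) S^(1/2) = (1/0.014) × 0.2063^(2/3) × 0.00026^(1/2) = 0.402 m/s.

V = 0.402 m/s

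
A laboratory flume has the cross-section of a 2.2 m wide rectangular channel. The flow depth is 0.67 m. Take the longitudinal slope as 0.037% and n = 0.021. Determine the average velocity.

Flow area A = b·y = 2.2 × 0.67 = 1.474 m². Wetted perimeter P = b + 2y = 2.2 + 2×0.67 = 3.54 m.
Hydraulic radius R = A/P = 1.474/3.54 = 0.4164 m.
From Manning's equation, V = (1/n) R^(2/3) S^(1/2) = (1/0.021) × 0.4164^(2/3) × 0.00037^(1/2) = 0.511 m/s.

V = 0.511 m/s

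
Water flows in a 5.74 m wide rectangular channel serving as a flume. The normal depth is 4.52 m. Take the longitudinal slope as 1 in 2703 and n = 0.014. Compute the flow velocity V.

Flow area A = b·y = 5.74 × 4.52 = 25.94 m². Wetted perimeter P = b + 2y = 5.74 + 2×4.52 = 14.78 m.
Hydraulic radius R = A/P = 25.94/14.78 = 1.755 m.
From Manning's equation, V = (1/n) R^(2/3) S^(1/2) = (1/0.014) × 1.755^(2/3) × 0.00037^(1/2) = 2 m/s.

V = 2 m/s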